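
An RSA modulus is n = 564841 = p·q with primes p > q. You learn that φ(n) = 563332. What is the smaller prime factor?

φ(n) = (p−1)(q−1) = n − (p+q) + 1, so p + q = 564841 − 563332 + 1 = 1510.
p and q are the roots of t² − 1510t + 564841 = 0.
Discriminant: 1510² − 4·564841 = 2280100 − 2259364 = 20736; √20736 = 144.
q = (1510 − 144)/2 = 683, p = (1510 + 144)/2 = 827.
Check: 683 · 827 = 564841.

683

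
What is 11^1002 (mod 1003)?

661

11^1 ≡ 11 (mod 1003)
11^2 ≡ 11^2 = 121 ≡ 121 (mod 1003)
11^4 ≡ 121^2 = 14641 ≡ 599 (mod 1003)
11^8 ≡ 599^2 = 358801 ≡ 730 (mod 1003)
11^16 ≡ 730^2 = 532900 ≡ 307 (mod 1003)
11^32 ≡ 307^2 = 94249 ≡ 970 (mod 1003)
11^64 ≡ 970^2 = 940900 ≡ 86 (mod 1003)
11^128 ≡ 86^2 = 7396 ≡ 375 (mod 1003)
11^256 ≡ 375^2 = 140625 ≡ 205 (mod 1003)
11^512 ≡ 205^2 = 42025 ≡ 902 (mod 1003)
1002 = 512 + 256 + 128 + 64 + 32 + 8 + 2 in binary powers of 2.
So 11^1002 ≡ 902 · 205 · 375 · 86 · 970 · 730 · 121 ≡ 661 (mod 1003).
Since 661 ≠ 1, base 11 is a Fermat witness: 1003 is composite.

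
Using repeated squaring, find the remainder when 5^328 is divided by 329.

303

5^1 ≡ 5 (mod 329)
5^2 ≡ 5^2 = 25 ≡ 25 (mod 329)
5^4 ≡ 25^2 = 625 ≡ 296 (mod 329)
5^8 ≡ 296^2 = 87616 ≡ 102 (mod 329)
5^16 ≡ 102^2 = 10404 ≡ 205 (mod 329)
5^32 ≡ 205^2 = 42025 ≡ 242 (mod 329)
5^64 ≡ 242^2 = 58564 ≡ 2 (mod 329)
5^128 ≡ 2^2 = 4 ≡ 4 (mod 329)
5^256 ≡ 4^2 = 16 ≡ 16 (mod 329)
328 = 256 + 64 + 8 in binary powers of 2.
So 5^328 ≡ 16 · 2 · 102 ≡ 303 (mod 329).
Since 303 ≠ 1, base 5 is a Fermat witness: 329 is composite.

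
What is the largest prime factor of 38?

19

38 = 2 · 19
19 is prime.
So 38 = 2 · 19; the largest prime factor is 19.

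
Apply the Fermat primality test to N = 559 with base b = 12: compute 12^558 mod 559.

183

12^1 ≡ 12 (mod 559)
12^2 ≡ 12^2 = 144 ≡ 144 (mod 559)
12^4 ≡ 144^2 = 20736 ≡ 53 (mod 559)
12^8 ≡ 53^2 = 2809 ≡ 14 (mod 559)
12^16 ≡ 14^2 = 196 ≡ 196 (mod 559)
12^32 ≡ 196^2 = 38416 ≡ 404 (mod 559)
12^64 ≡ 404^2 = 163216 ≡ 547 (mod 559)
12^128 ≡ 547^2 = 299209 ≡ 144 (mod 559)
12^256 ≡ 144^2 = 20736 ≡ 53 (mod 559)
12^512 ≡ 53^2 = 2809 ≡ 14 (mod 559)
558 = 512 + 32 + 8 + 4 + 2 in binary powers of 2.
So 12^558 ≡ 14 · 404 · 14 · 53 · 144 ≡ 183 (mod 559).
Since 183 ≠ 1, base 12 is a Fermat witness: 559 is composite.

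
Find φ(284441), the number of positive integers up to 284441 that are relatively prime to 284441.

Factor: 284441 = 23 · 83 · 149.
φ(284441) = (23−1) · (83−1) · (149−1) = 22 · 82 · 148 = 266992.

266992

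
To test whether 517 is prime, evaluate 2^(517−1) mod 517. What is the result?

460

2^1 ≡ 2 (mod 517)
2^2 ≡ 2^2 = 4 ≡ 4 (mod 517)
2^4 ≡ 4^2 = 16 ≡ 16 (mod 517)
2^8 ≡ 16^2 = 256 ≡ 256 (mod 517)
2^16 ≡ 256^2 = 65536 ≡ 394 (mod 517)
2^32 ≡ 394^2 = 155236 ≡ 136 (mod 517)
2^64 ≡ 136^2 = 18496 ≡ 401 (mod 517)
2^128 ≡ 401^2 = 160801 ≡ 14 (mod 517)
2^256 ≡ 14^2 = 196 ≡ 196 (mod 517)
2^512 ≡ 196^2 = 38416 ≡ 158 (mod 517)
516 = 512 + 4 in binary powers of 2.
So 2^516 ≡ 158 · 16 ≡ 460 (mod 517).
Since 460 ≠ 1, base 2 is a Fermat witness: 517 is composite.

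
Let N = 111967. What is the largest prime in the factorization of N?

111967 = 19 · 5893
5893 = 71 · 83
83 is prime.
So 111967 = 19 · 71 · 83; the largest prime factor is 83.

83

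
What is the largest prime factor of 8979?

73

8979 = 3 · 2993
2993 = 41 · 73
73 is prime.
So 8979 = 3 · 41 · 73; the largest prime factor is 73.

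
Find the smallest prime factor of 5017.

5017 is odd.
Digit sum 13, not divisible by 3.
Ends in 7: not divisible by 5.
7: 5017 = 7·716 + 5
11: 5017 = 11·456 + 1
13: 5017 = 13·385 + 12
17: 5017 = 17·295 + 2
19: 5017 = 19·264 + 1
23: 5017 = 23·218 + 3
29: 5017 = 29·173

29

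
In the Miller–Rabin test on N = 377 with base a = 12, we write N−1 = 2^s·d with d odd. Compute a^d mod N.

377 − 1 = 376 = 2^3 · 47, so d = 47.
12^1 ≡ 12 (mod 377)
12^2 ≡ 12^2 = 144 ≡ 144 (mod 377)
12^4 ≡ 144^2 = 20736 ≡ 1 (mod 377)
12^8 ≡ 1^2 = 1 ≡ 1 (mod 377)
12^16 ≡ 1^2 = 1 ≡ 1 (mod 377)
12^32 ≡ 1^2 = 1 ≡ 1 (mod 377)
47 = 32 + 8 + 4 + 2 + 1 in binary powers of 2.
So 12^47 ≡ 1 · 1 · 1 · 144 · 12 ≡ 220 (mod 377).
Squaring chain: 220 → 144 → 1; never reaches −1, so base 12 is a Miller–Rabin witness that 377 is composite.

220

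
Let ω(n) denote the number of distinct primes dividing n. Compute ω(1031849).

1031849 = 7 · 147407
147407 = 13 · 11339
11339 = 17 · 667
667 = 23 · 29
1031849 = 7 · 13 · 17 · 23 · 29, which has 5 distinct prime factors.

5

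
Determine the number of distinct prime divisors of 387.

2

387 = 3^2 · 43
387 = 3^2 · 43, which has 2 distinct prime factors.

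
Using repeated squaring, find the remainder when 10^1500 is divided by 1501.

10^1 ≡ 10 (mod 1501)
10^2 ≡ 10^2 = 100 ≡ 100 (mod 1501)
10^4 ≡ 100^2 = 10000 ≡ 994 (mod 1501)
10^8 ≡ 994^2 = 988036 ≡ 378 (mod 1501)
10^16 ≡ 378^2 = 142884 ≡ 289 (mod 1501)
10^32 ≡ 289^2 = 83521 ≡ 966 (mod 1501)
10^64 ≡ 966^2 = 933156 ≡ 1035 (mod 1501)
10^128 ≡ 1035^2 = 1071225 ≡ 1012 (mod 1501)
10^256 ≡ 1012^2 = 1024144 ≡ 462 (mod 1501)
10^512 ≡ 462^2 = 213444 ≡ 302 (mod 1501)
10^1024 ≡ 302^2 = 91204 ≡ 1144 (mod 1501)
1500 = 1024 + 256 + 128 + 64 + 16 + 8 + 4 in binary powers of 2.
So 10^1500 ≡ 1144 · 462 · 1012 · 1035 · 289 · 378 · 994 ≡ 144 (mod 1501).
Since 144 ≠ 1, base 10 is a Fermat witness: 1501 is composite.

144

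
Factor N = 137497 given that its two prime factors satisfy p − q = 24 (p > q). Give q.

359

Since p = q + 24, we have 137497 = q(q + 24), so q² + 24q − 137497 = 0.
Discriminant: 24² + 4·137497 = 576 + 549988 = 550564; √550564 = 742.
q = (−24 + 742)/2 = 359, and p = q + 24 = 383.
Check: 359 · 383 = 137497.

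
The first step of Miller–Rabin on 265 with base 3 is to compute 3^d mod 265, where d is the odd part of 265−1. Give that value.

198

265 − 1 = 264 = 2^3 · 33, so d = 33.
3^1 ≡ 3 (mod 265)
3^2 ≡ 3^2 = 9 ≡ 9 (mod 265)
3^4 ≡ 9^2 = 81 ≡ 81 (mod 265)
3^8 ≡ 81^2 = 6561 ≡ 201 (mod 265)
3^16 ≡ 201^2 = 40401 ≡ 121 (mod 265)
3^32 ≡ 121^2 = 14641 ≡ 66 (mod 265)
33 = 32 + 1 in binary powers of 2.
So 3^33 ≡ 66 · 3 ≡ 198 (mod 265).
Squaring chain: 198 → 249 → 256; never reaches −1, so base 3 is a Miller–Rabin witness that 265 is composite.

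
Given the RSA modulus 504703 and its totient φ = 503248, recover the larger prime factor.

887

φ(n) = (p−1)(q−1) = n − (p+q) + 1, so p + q = 504703 − 503248 + 1 = 1456.
p and q are the roots of t² − 1456t + 504703 = 0.
Discriminant: 1456² − 4·504703 = 2119936 − 2018812 = 101124; √101124 = 318.
q = (1456 − 318)/2 = 569, p = (1456 + 318)/2 = 887.
Check: 569 · 887 = 504703.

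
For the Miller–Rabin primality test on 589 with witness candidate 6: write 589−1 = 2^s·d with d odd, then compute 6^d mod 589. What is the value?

216

589 − 1 = 588 = 2^2 · 147, so d = 147.
6^1 ≡ 6 (mod 589)
6^2 ≡ 6^2 = 36 ≡ 36 (mod 589)
6^4 ≡ 36^2 = 1296 ≡ 118 (mod 589)
6^8 ≡ 118^2 = 13924 ≡ 377 (mod 589)
6^16 ≡ 377^2 = 142129 ≡ 180 (mod 589)
6^32 ≡ 180^2 = 32400 ≡ 5 (mod 589)
6^64 ≡ 5^2 = 25 ≡ 25 (mod 589)
6^128 ≡ 25^2 = 625 ≡ 36 (mod 589)
147 = 128 + 16 + 2 + 1 in binary powers of 2.
So 6^147 ≡ 36 · 180 · 36 · 6 ≡ 216 (mod 589).
Squaring chain: 216 → 125; never reaches −1, so base 6 is a Miller–Rabin witness that 589 is composite.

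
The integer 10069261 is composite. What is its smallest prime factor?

10069261 is odd.
Digit sum 25, not divisible by 3.
Ends in 1: not divisible by 5.
7: 10069261 = 7·1438465 + 6
11: 10069261 = 11·915387 + 4
13: 10069261 = 13·774558 + 7
17: 10069261 = 17·592309 + 8
19: 10069261 = 19·529961 + 2
23: 10069261 = 23·437793 + 22
29: 10069261 = 29·347215 + 26
31: 10069261 = 31·324814 + 27
37: 10069261 = 37·272142 + 7
41: 10069261 = 41·245591 + 30
43: 10069261 = 43·234168 + 37
47: 10069261 = 47·214239 + 28
53: 10069261 = 53·189986 + 3
59: 10069261 = 59·170665 + 26
61: 10069261 = 61·165069 + 52
67: 10069261 = 67·150287 + 32
71: 10069261 = 71·141820 + 41
73: 10069261 = 73·137935 + 6
79: 10069261 = 79·127459

79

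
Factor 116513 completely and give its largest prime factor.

116513 = 37 · 3149
3149 = 47 · 67
67 is prime.
So 116513 = 37 · 47 · 67; the largest prime factor is 67.

67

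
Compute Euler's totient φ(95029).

Factor: 95029 = 11 · 53 · 163.
φ(95029) = (11−1) · (53−1) · (163−1) = 10 · 52 · 162 = 84240.

84240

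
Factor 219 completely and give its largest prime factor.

219 = 3 · 73
73 is prime.
So 219 = 3 · 73; the largest prime factor is 73.

73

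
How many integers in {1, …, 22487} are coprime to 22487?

22176

Factor: 22487 = 113 · 199.
φ(22487) = (113−1) · (199−1) = 112 · 198 = 22176.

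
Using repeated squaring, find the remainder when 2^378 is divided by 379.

2^1 ≡ 2 (mod 379)
2^2 ≡ 2^2 = 4 ≡ 4 (mod 379)
2^4 ≡ 4^2 = 16 ≡ 16 (mod 379)
2^8 ≡ 16^2 = 256 ≡ 256 (mod 379)
2^16 ≡ 256^2 = 65536 ≡ 348 (mod 379)
2^32 ≡ 348^2 = 121104 ≡ 203 (mod 379)
2^64 ≡ 203^2 = 41209 ≡ 277 (mod 379)
2^128 ≡ 277^2 = 76729 ≡ 171 (mod 379)
2^256 ≡ 171^2 = 29241 ≡ 58 (mod 379)
378 = 256 + 64 + 32 + 16 + 8 + 2 in binary powers of 2.
So 2^378 ≡ 58 · 277 · 203 · 348 · 256 · 4 ≡ 1 (mod 379).
Since the result is 1, base 2 gives no evidence that 379 is composite.

1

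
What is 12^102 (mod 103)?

1

12^1 ≡ 12 (mod 103)
12^2 ≡ 12^2 = 144 ≡ 41 (mod 103)
12^4 ≡ 41^2 = 1681 ≡ 33 (mod 103)
12^8 ≡ 33^2 = 1089 ≡ 59 (mod 103)
12^16 ≡ 59^2 = 3481 ≡ 82 (mod 103)
12^32 ≡ 82^2 = 6724 ≡ 29 (mod 103)
12^64 ≡ 29^2 = 841 ≡ 17 (mod 103)
102 = 64 + 32 + 4 + 2 in binary powers of 2.
So 12^102 ≡ 17 · 29 · 33 · 41 ≡ 1 (mod 103).
Since the result is 1, base 12 gives no evidence that 103 is composite.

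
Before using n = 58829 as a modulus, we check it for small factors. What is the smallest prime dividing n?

89

58829 is odd.
Digit sum 32, not divisible by 3.
Ends in 9: not divisible by 5.
7: 58829 = 7·8404 + 1
11: 58829 = 11·5348 + 1
13: 58829 = 13·4525 + 4
17: 58829 = 17·3460 + 9
19: 58829 = 19·3096 + 5
23: 58829 = 23·2557 + 18
29: 58829 = 29·2028 + 17
31: 58829 = 31·1897 + 22
37: 58829 = 37·1589 + 36
41: 58829 = 41·1434 + 35
43: 58829 = 43·1368 + 5
47: 58829 = 47·1251 + 32
53: 58829 = 53·1109 + 52
59: 58829 = 59·997 + 6
61: 58829 = 61·964 + 25
67: 58829 = 67·878 + 3
71: 58829 = 71·828 + 41
73: 58829 = 73·805 + 64
79: 58829 = 79·744 + 53
83: 58829 = 83·708 + 65
89: 58829 = 89·661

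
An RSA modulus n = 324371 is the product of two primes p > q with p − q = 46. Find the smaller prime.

Since p = q + 46, we have 324371 = q(q + 46), so q² + 46q − 324371 = 0.
Discriminant: 46² + 4·324371 = 2116 + 1297484 = 1299600; √1299600 = 1140.
q = (−46 + 1140)/2 = 547, and p = q + 46 = 593.
Check: 547 · 593 = 324371.

547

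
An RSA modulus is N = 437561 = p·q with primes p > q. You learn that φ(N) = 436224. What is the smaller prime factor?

φ(n) = (p−1)(q−1) = n − (p+q) + 1, so p + q = 437561 − 436224 + 1 = 1338.
p and q are the roots of t² − 1338t + 437561 = 0.
Discriminant: 1338² − 4·437561 = 1790244 − 1750244 = 40000; √40000 = 200.
q = (1338 − 200)/2 = 569, p = (1338 + 200)/2 = 769.
Check: 569 · 769 = 437561.

569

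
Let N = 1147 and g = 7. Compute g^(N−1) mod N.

7^1 ≡ 7 (mod 1147)
7^2 ≡ 7^2 = 49 ≡ 49 (mod 1147)
7^4 ≡ 49^2 = 2401 ≡ 107 (mod 1147)
7^8 ≡ 107^2 = 11449 ≡ 1126 (mod 1147)
7^16 ≡ 1126^2 = 1267876 ≡ 441 (mod 1147)
7^32 ≡ 441^2 = 194481 ≡ 638 (mod 1147)
7^64 ≡ 638^2 = 407044 ≡ 1006 (mod 1147)
7^128 ≡ 1006^2 = 1012036 ≡ 382 (mod 1147)
7^256 ≡ 382^2 = 145924 ≡ 255 (mod 1147)
7^512 ≡ 255^2 = 65025 ≡ 793 (mod 1147)
7^1024 ≡ 793^2 = 628849 ≡ 293 (mod 1147)
1146 = 1024 + 64 + 32 + 16 + 8 + 2 in binary powers of 2.
So 7^1146 ≡ 293 · 1006 · 638 · 441 · 1126 · 49 ≡ 1120 (mod 1147).
Since 1120 ≠ 1, base 7 is a Fermat witness: 1147 is composite.

1120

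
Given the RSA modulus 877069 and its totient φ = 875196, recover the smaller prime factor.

907

φ(n) = (p−1)(q−1) = n − (p+q) + 1, so p + q = 877069 − 875196 + 1 = 1874.
p and q are the roots of t² − 1874t + 877069 = 0.
Discriminant: 1874² − 4·877069 = 3511876 − 3508276 = 3600; √3600 = 60.
q = (1874 − 60)/2 = 907, p = (1874 + 60)/2 = 967.
Check: 907 · 967 = 877069.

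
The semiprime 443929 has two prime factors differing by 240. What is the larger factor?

797

Since p = q + 240, we have 443929 = q(q + 240), so q² + 240q − 443929 = 0.
Discriminant: 240² + 4·443929 = 57600 + 1775716 = 1833316; √1833316 = 1354.
q = (−240 + 1354)/2 = 557, and p = q + 240 = 797.
Check: 557 · 797 = 443929.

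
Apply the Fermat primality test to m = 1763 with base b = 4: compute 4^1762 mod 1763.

4^1 ≡ 4 (mod 1763)
4^2 ≡ 4^2 = 16 ≡ 16 (mod 1763)
4^4 ≡ 16^2 = 256 ≡ 256 (mod 1763)
4^8 ≡ 256^2 = 65536 ≡ 305 (mod 1763)
4^16 ≡ 305^2 = 93025 ≡ 1349 (mod 1763)
4^32 ≡ 1349^2 = 1819801 ≡ 385 (mod 1763)
4^64 ≡ 385^2 = 148225 ≡ 133 (mod 1763)
4^128 ≡ 133^2 = 17689 ≡ 59 (mod 1763)
4^256 ≡ 59^2 = 3481 ≡ 1718 (mod 1763)
4^512 ≡ 1718^2 = 2951524 ≡ 262 (mod 1763)
4^1024 ≡ 262^2 = 68644 ≡ 1650 (mod 1763)
1762 = 1024 + 512 + 128 + 64 + 32 + 2 in binary powers of 2.
So 4^1762 ≡ 1650 · 262 · 59 · 133 · 385 · 16 ≡ 508 (mod 1763).
Since 508 ≠ 1, base 4 is a Fermat witness: 1763 is composite.

508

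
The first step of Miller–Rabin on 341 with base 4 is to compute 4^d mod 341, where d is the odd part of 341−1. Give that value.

1

341 − 1 = 340 = 2^2 · 85, so d = 85.
4^1 ≡ 4 (mod 341)
4^2 ≡ 4^2 = 16 ≡ 16 (mod 341)
4^4 ≡ 16^2 = 256 ≡ 256 (mod 341)
4^8 ≡ 256^2 = 65536 ≡ 64 (mod 341)
4^16 ≡ 64^2 = 4096 ≡ 4 (mod 341)
4^32 ≡ 4^2 = 16 ≡ 16 (mod 341)
4^64 ≡ 16^2 = 256 ≡ 256 (mod 341)
85 = 64 + 16 + 4 + 1 in binary powers of 2.
So 4^85 ≡ 256 · 4 · 256 · 4 ≡ 1 (mod 341).
Since 4^d ≡ 1 (mod 341), base 4 does not prove 341 composite.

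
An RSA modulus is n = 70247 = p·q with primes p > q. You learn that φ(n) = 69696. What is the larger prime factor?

φ(n) = (p−1)(q−1) = n − (p+q) + 1, so p + q = 70247 − 69696 + 1 = 552.
p and q are the roots of t² − 552t + 70247 = 0.
Discriminant: 552² − 4·70247 = 304704 − 280988 = 23716; √23716 = 154.
q = (552 − 154)/2 = 199, p = (552 + 154)/2 = 353.
Check: 199 · 353 = 70247.

353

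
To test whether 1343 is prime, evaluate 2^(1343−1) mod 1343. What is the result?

2^1 ≡ 2 (mod 1343)
2^2 ≡ 2^2 = 4 ≡ 4 (mod 1343)
2^4 ≡ 4^2 = 16 ≡ 16 (mod 1343)
2^8 ≡ 16^2 = 256 ≡ 256 (mod 1343)
2^16 ≡ 256^2 = 65536 ≡ 1072 (mod 1343)
2^32 ≡ 1072^2 = 1149184 ≡ 919 (mod 1343)
2^64 ≡ 919^2 = 844561 ≡ 1157 (mod 1343)
2^128 ≡ 1157^2 = 1338649 ≡ 1021 (mod 1343)
2^256 ≡ 1021^2 = 1042441 ≡ 273 (mod 1343)
2^512 ≡ 273^2 = 74529 ≡ 664 (mod 1343)
2^1024 ≡ 664^2 = 440896 ≡ 392 (mod 1343)
1342 = 1024 + 256 + 32 + 16 + 8 + 4 + 2 in binary powers of 2.
So 2^1342 ≡ 392 · 273 · 919 · 1072 · 256 · 16 · 4 ≡ 914 (mod 1343).
Since 914 ≠ 1, base 2 is a Fermat witness: 1343 is composite.

914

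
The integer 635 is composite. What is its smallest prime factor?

635 is odd.
Digit sum 14, not divisible by 3.
Ends in 5: divisible by 5.

5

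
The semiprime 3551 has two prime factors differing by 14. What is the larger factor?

Since p = q + 14, we have 3551 = q(q + 14), so q² + 14q − 3551 = 0.
Discriminant: 14² + 4·3551 = 196 + 14204 = 14400; √14400 = 120.
q = (−14 + 120)/2 = 53, and p = q + 14 = 67.
Check: 53 · 67 = 3551.

67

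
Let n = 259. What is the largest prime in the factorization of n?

37

259 = 7 · 37
37 is prime.
So 259 = 7 · 37; the largest prime factor is 37.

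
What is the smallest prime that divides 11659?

89

11659 is odd.
Digit sum 22, not divisible by 3.
Ends in 9: not divisible by 5.
7: 11659 = 7·1665 + 4
11: 11659 = 11·1059 + 10
13: 11659 = 13·896 + 11
17: 11659 = 17·685 + 14
19: 11659 = 19·613 + 12
23: 11659 = 23·506 + 21
29: 11659 = 29·402 + 1
31: 11659 = 31·376 + 3
37: 11659 = 37·315 + 4
41: 11659 = 41·284 + 15
43: 11659 = 43·271 + 6
47: 11659 = 47·248 + 3
53: 11659 = 53·219 + 52
59: 11659 = 59·197 + 36
61: 11659 = 61·191 + 8
67: 11659 = 67·174 + 1
71: 11659 = 71·164 + 15
73: 11659 = 73·159 + 52
79: 11659 = 79·147 + 46
83: 11659 = 83·140 + 39
89: 11659 = 89·131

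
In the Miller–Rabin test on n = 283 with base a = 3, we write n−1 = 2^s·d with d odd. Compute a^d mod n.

283 − 1 = 282 = 2^1 · 141, so d = 141.
3^1 ≡ 3 (mod 283)
3^2 ≡ 3^2 = 9 ≡ 9 (mod 283)
3^4 ≡ 9^2 = 81 ≡ 81 (mod 283)
3^8 ≡ 81^2 = 6561 ≡ 52 (mod 283)
3^16 ≡ 52^2 = 2704 ≡ 157 (mod 283)
3^32 ≡ 157^2 = 24649 ≡ 28 (mod 283)
3^64 ≡ 28^2 = 784 ≡ 218 (mod 283)
3^128 ≡ 218^2 = 47524 ≡ 263 (mod 283)
141 = 128 + 8 + 4 + 1 in binary powers of 2.
So 3^141 ≡ 263 · 52 · 81 · 3 ≡ 282 (mod 283).
Since 3^d ≡ 282 (mod 283), base 3 does not prove 283 composite.

282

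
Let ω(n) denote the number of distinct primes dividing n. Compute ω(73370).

5

73370 = 2 · 36685
36685 = 5 · 7337
7337 = 11 · 667
667 = 23 · 29
73370 = 2 · 5 · 11 · 23 · 29, which has 5 distinct prime factors.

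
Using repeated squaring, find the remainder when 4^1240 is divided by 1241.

324

4^1 ≡ 4 (mod 1241)
4^2 ≡ 4^2 = 16 ≡ 16 (mod 1241)
4^4 ≡ 16^2 = 256 ≡ 256 (mod 1241)
4^8 ≡ 256^2 = 65536 ≡ 1004 (mod 1241)
4^16 ≡ 1004^2 = 1008016 ≡ 324 (mod 1241)
4^32 ≡ 324^2 = 104976 ≡ 732 (mod 1241)
4^64 ≡ 732^2 = 535824 ≡ 953 (mod 1241)
4^128 ≡ 953^2 = 908209 ≡ 1038 (mod 1241)
4^256 ≡ 1038^2 = 1077444 ≡ 256 (mod 1241)
4^512 ≡ 256^2 = 65536 ≡ 1004 (mod 1241)
4^1024 ≡ 1004^2 = 1008016 ≡ 324 (mod 1241)
1240 = 1024 + 128 + 64 + 16 + 8 in binary powers of 2.
So 4^1240 ≡ 324 · 1038 · 953 · 324 · 1004 ≡ 324 (mod 1241).
Since 324 ≠ 1, base 4 is a Fermat witness: 1241 is composite.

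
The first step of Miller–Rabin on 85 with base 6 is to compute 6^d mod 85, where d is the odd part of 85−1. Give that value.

85 − 1 = 84 = 2^2 · 21, so d = 21.
6^1 ≡ 6 (mod 85)
6^2 ≡ 6^2 = 36 ≡ 36 (mod 85)
6^4 ≡ 36^2 = 1296 ≡ 21 (mod 85)
6^8 ≡ 21^2 = 441 ≡ 16 (mod 85)
6^16 ≡ 16^2 = 256 ≡ 1 (mod 85)
21 = 16 + 4 + 1 in binary powers of 2.
So 6^21 ≡ 1 · 21 · 6 ≡ 41 (mod 85).
Squaring chain: 41 → 66; never reaches −1, so base 6 is a Miller–Rabin witness that 85 is composite.

41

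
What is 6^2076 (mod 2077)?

6^1 ≡ 6 (mod 2077)
6^2 ≡ 6^2 = 36 ≡ 36 (mod 2077)
6^4 ≡ 36^2 = 1296 ≡ 1296 (mod 2077)
6^8 ≡ 1296^2 = 1679616 ≡ 1400 (mod 2077)
6^16 ≡ 1400^2 = 1960000 ≡ 1389 (mod 2077)
6^32 ≡ 1389^2 = 1929321 ≡ 1865 (mod 2077)
6^64 ≡ 1865^2 = 3478225 ≡ 1327 (mod 2077)
6^128 ≡ 1327^2 = 1760929 ≡ 1710 (mod 2077)
6^256 ≡ 1710^2 = 2924100 ≡ 1761 (mod 2077)
6^512 ≡ 1761^2 = 3101121 ≡ 160 (mod 2077)
6^1024 ≡ 160^2 = 25600 ≡ 676 (mod 2077)
6^2048 ≡ 676^2 = 456976 ≡ 36 (mod 2077)
2076 = 2048 + 16 + 8 + 4 in binary powers of 2.
So 6^2076 ≡ 36 · 1389 · 1400 · 1296 ≡ 1148 (mod 2077).
Since 1148 ≠ 1, base 6 is a Fermat witness: 2077 is composite.

1148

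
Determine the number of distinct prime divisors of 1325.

2

1325 = 5^2 · 53
1325 = 5^2 · 53, which has 2 distinct prime factors.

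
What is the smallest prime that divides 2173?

2173 is odd.
Digit sum 13, not divisible by 3.
Ends in 3: not divisible by 5.
7: 2173 = 7·310 + 3
11: 2173 = 11·197 + 6
13: 2173 = 13·167 + 2
17: 2173 = 17·127 + 14
19: 2173 = 19·114 + 7
23: 2173 = 23·94 + 11
29: 2173 = 29·74 + 27
31: 2173 = 31·70 + 3
37: 2173 = 37·58 + 27
41: 2173 = 41·53

41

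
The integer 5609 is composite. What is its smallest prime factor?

71

5609 is odd.
Digit sum 20, not divisible by 3.
Ends in 9: not divisible by 5.
7: 5609 = 7·801 + 2
11: 5609 = 11·509 + 10
13: 5609 = 13·431 + 6
17: 5609 = 17·329 + 16
19: 5609 = 19·295 + 4
23: 5609 = 23·243 + 20
29: 5609 = 29·193 + 12
31: 5609 = 31·180 + 29
37: 5609 = 37·151 + 22
41: 5609 = 41·136 + 33
43: 5609 = 43·130 + 19
47: 5609 = 47·119 + 16
53: 5609 = 53·105 + 44
59: 5609 = 59·95 + 4
61: 5609 = 61·91 + 58
67: 5609 = 67·83 + 48
71: 5609 = 71·79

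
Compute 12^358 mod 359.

12^1 ≡ 12 (mod 359)
12^2 ≡ 12^2 = 144 ≡ 144 (mod 359)
12^4 ≡ 144^2 = 20736 ≡ 273 (mod 359)
12^8 ≡ 273^2 = 74529 ≡ 216 (mod 359)
12^16 ≡ 216^2 = 46656 ≡ 345 (mod 359)
12^32 ≡ 345^2 = 119025 ≡ 196 (mod 359)
12^64 ≡ 196^2 = 38416 ≡ 3 (mod 359)
12^128 ≡ 3^2 = 9 ≡ 9 (mod 359)
12^256 ≡ 9^2 = 81 ≡ 81 (mod 359)
358 = 256 + 64 + 32 + 4 + 2 in binary powers of 2.
So 12^358 ≡ 81 · 3 · 196 · 273 · 144 ≡ 1 (mod 359).
Since the result is 1, base 12 gives no evidence that 359 is composite.

1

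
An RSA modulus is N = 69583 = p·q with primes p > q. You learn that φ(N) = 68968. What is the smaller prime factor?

149

φ(n) = (p−1)(q−1) = n − (p+q) + 1, so p + q = 69583 − 68968 + 1 = 616.
p and q are the roots of t² − 616t + 69583 = 0.
Discriminant: 616² − 4·69583 = 379456 − 278332 = 101124; √101124 = 318.
q = (616 − 318)/2 = 149, p = (616 + 318)/2 = 467.
Check: 149 · 467 = 69583.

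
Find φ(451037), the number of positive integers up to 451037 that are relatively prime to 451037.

428400

Factor: 451037 = 29 · 103 · 151.
φ(451037) = (29−1) · (103−1) · (151−1) = 28 · 102 · 150 = 428400.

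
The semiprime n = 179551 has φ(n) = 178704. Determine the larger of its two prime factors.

439

φ(n) = (p−1)(q−1) = n − (p+q) + 1, so p + q = 179551 − 178704 + 1 = 848.
p and q are the roots of t² − 848t + 179551 = 0.
Discriminant: 848² − 4·179551 = 719104 − 718204 = 900; √900 = 30.
q = (848 − 30)/2 = 409, p = (848 + 30)/2 = 439.
Check: 409 · 439 = 179551.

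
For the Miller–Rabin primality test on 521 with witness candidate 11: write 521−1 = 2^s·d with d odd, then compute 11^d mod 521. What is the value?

521 − 1 = 520 = 2^3 · 65, so d = 65.
11^1 ≡ 11 (mod 521)
11^2 ≡ 11^2 = 121 ≡ 121 (mod 521)
11^4 ≡ 121^2 = 14641 ≡ 53 (mod 521)
11^8 ≡ 53^2 = 2809 ≡ 204 (mod 521)
11^16 ≡ 204^2 = 41616 ≡ 457 (mod 521)
11^32 ≡ 457^2 = 208849 ≡ 449 (mod 521)
11^64 ≡ 449^2 = 201601 ≡ 495 (mod 521)
65 = 64 + 1 in binary powers of 2.
So 11^65 ≡ 495 · 11 ≡ 235 (mod 521).
Squaring chain: 235 → 520 → 1; reaches −1, so base 11 does not prove 521 composite.

235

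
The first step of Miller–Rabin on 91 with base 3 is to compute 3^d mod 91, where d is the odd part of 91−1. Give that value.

27

91 − 1 = 90 = 2^1 · 45, so d = 45.
3^1 ≡ 3 (mod 91)
3^2 ≡ 3^2 = 9 ≡ 9 (mod 91)
3^4 ≡ 9^2 = 81 ≡ 81 (mod 91)
3^8 ≡ 81^2 = 6561 ≡ 9 (mod 91)
3^16 ≡ 9^2 = 81 ≡ 81 (mod 91)
3^32 ≡ 81^2 = 6561 ≡ 9 (mod 91)
45 = 32 + 8 + 4 + 1 in binary powers of 2.
So 3^45 ≡ 9 · 9 · 81 · 3 ≡ 27 (mod 91).
Squaring chain: 27; never reaches −1, so base 3 is a Miller–Rabin witness that 91 is composite.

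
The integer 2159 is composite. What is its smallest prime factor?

2159 is odd.
Digit sum 17, not divisible by 3.
Ends in 9: not divisible by 5.
7: 2159 = 7·308 + 3
11: 2159 = 11·196 + 3
13: 2159 = 13·166 + 1
17: 2159 = 17·127

17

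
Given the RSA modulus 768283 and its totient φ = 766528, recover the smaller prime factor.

φ(n) = (p−1)(q−1) = n − (p+q) + 1, so p + q = 768283 − 766528 + 1 = 1756.
p and q are the roots of t² − 1756t + 768283 = 0.
Discriminant: 1756² − 4·768283 = 3083536 − 3073132 = 10404; √10404 = 102.
q = (1756 − 102)/2 = 827, p = (1756 + 102)/2 = 929.
Check: 827 · 929 = 768283.

827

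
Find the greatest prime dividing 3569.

3569 = 43 · 83
83 is prime.
So 3569 = 43 · 83; the largest prime factor is 83.

83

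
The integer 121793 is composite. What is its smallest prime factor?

7

121793 is odd.
Digit sum 23, not divisible by 3.
Ends in 3: not divisible by 5.
7: 121793 = 7·17399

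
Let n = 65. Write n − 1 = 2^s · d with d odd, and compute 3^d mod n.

65 − 1 = 64 = 2^6 · 1, so d = 1.
3^1 ≡ 3 (mod 65)
1 = 1 in binary powers of 2.
So 3^1 ≡ 3 ≡ 3 (mod 65).
Squaring chain: 3 → 9 → 16 → 61 → 16 → 61; never reaches −1, so base 3 is a Miller–Rabin witness that 65 is composite.

3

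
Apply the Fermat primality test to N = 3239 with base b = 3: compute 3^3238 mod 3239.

3^1 ≡ 3 (mod 3239)
3^2 ≡ 3^2 = 9 ≡ 9 (mod 3239)
3^4 ≡ 9^2 = 81 ≡ 81 (mod 3239)
3^8 ≡ 81^2 = 6561 ≡ 83 (mod 3239)
3^16 ≡ 83^2 = 6889 ≡ 411 (mod 3239)
3^32 ≡ 411^2 = 168921 ≡ 493 (mod 3239)
3^64 ≡ 493^2 = 243049 ≡ 124 (mod 3239)
3^128 ≡ 124^2 = 15376 ≡ 2420 (mod 3239)
3^256 ≡ 2420^2 = 5856400 ≡ 288 (mod 3239)
3^512 ≡ 288^2 = 82944 ≡ 1969 (mod 3239)
3^1024 ≡ 1969^2 = 3876961 ≡ 3117 (mod 3239)
3^2048 ≡ 3117^2 = 9715689 ≡ 1928 (mod 3239)
3238 = 2048 + 1024 + 128 + 32 + 4 + 2 in binary powers of 2.
So 3^3238 ≡ 1928 · 3117 · 2420 · 493 · 81 · 9 ≡ 155 (mod 3239).
Since 155 ≠ 1, base 3 is a Fermat witness: 3239 is composite.

155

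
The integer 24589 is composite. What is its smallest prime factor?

67

24589 is odd.
Digit sum 28, not divisible by 3.
Ends in 9: not divisible by 5.
7: 24589 = 7·3512 + 5
11: 24589 = 11·2235 + 4
13: 24589 = 13·1891 + 6
17: 24589 = 17·1446 + 7
19: 24589 = 19·1294 + 3
23: 24589 = 23·1069 + 2
29: 24589 = 29·847 + 26
31: 24589 = 31·793 + 6
37: 24589 = 37·664 + 21
41: 24589 = 41·599 + 30
43: 24589 = 43·571 + 36
47: 24589 = 47·523 + 8
53: 24589 = 53·463 + 50
59: 24589 = 59·416 + 45
61: 24589 = 61·403 + 6
67: 24589 = 67·367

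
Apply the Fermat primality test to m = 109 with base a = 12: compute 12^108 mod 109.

1

12^1 ≡ 12 (mod 109)
12^2 ≡ 12^2 = 144 ≡ 35 (mod 109)
12^4 ≡ 35^2 = 1225 ≡ 26 (mod 109)
12^8 ≡ 26^2 = 676 ≡ 22 (mod 109)
12^16 ≡ 22^2 = 484 ≡ 48 (mod 109)
12^32 ≡ 48^2 = 2304 ≡ 15 (mod 109)
12^64 ≡ 15^2 = 225 ≡ 7 (mod 109)
108 = 64 + 32 + 8 + 4 in binary powers of 2.
So 12^108 ≡ 7 · 15 · 22 · 26 ≡ 1 (mod 109).
Since the result is 1, base 12 gives no evidence that 109 is composite.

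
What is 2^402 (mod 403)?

376

2^1 ≡ 2 (mod 403)
2^2 ≡ 2^2 = 4 ≡ 4 (mod 403)
2^4 ≡ 4^2 = 16 ≡ 16 (mod 403)
2^8 ≡ 16^2 = 256 ≡ 256 (mod 403)
2^16 ≡ 256^2 = 65536 ≡ 250 (mod 403)
2^32 ≡ 250^2 = 62500 ≡ 35 (mod 403)
2^64 ≡ 35^2 = 1225 ≡ 16 (mod 403)
2^128 ≡ 16^2 = 256 ≡ 256 (mod 403)
2^256 ≡ 256^2 = 65536 ≡ 250 (mod 403)
402 = 256 + 128 + 16 + 2 in binary powers of 2.
So 2^402 ≡ 250 · 256 · 250 · 4 ≡ 376 (mod 403).
Since 376 ≠ 1, base 2 is a Fermat witness: 403 is composite.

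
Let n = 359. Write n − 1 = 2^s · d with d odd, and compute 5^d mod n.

359 − 1 = 358 = 2^1 · 179, so d = 179.
5^1 ≡ 5 (mod 359)
5^2 ≡ 5^2 = 25 ≡ 25 (mod 359)
5^4 ≡ 25^2 = 625 ≡ 266 (mod 359)
5^8 ≡ 266^2 = 70756 ≡ 33 (mod 359)
5^16 ≡ 33^2 = 1089 ≡ 12 (mod 359)
5^32 ≡ 12^2 = 144 ≡ 144 (mod 359)
5^64 ≡ 144^2 = 20736 ≡ 273 (mod 359)
5^128 ≡ 273^2 = 74529 ≡ 216 (mod 359)
179 = 128 + 32 + 16 + 2 + 1 in binary powers of 2.
So 5^179 ≡ 216 · 144 · 12 · 25 · 5 ≡ 1 (mod 359).
Since 5^d ≡ 1 (mod 359), base 5 does not prove 359 composite.

1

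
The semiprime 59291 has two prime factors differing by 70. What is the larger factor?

Since p = q + 70, we have 59291 = q(q + 70), so q² + 70q − 59291 = 0.
Discriminant: 70² + 4·59291 = 4900 + 237164 = 242064; √242064 = 492.
q = (−70 + 492)/2 = 211, and p = q + 70 = 281.
Check: 211 · 281 = 59291.

281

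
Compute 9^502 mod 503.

1

9^1 ≡ 9 (mod 503)
9^2 ≡ 9^2 = 81 ≡ 81 (mod 503)
9^4 ≡ 81^2 = 6561 ≡ 22 (mod 503)
9^8 ≡ 22^2 = 484 ≡ 484 (mod 503)
9^16 ≡ 484^2 = 234256 ≡ 361 (mod 503)
9^32 ≡ 361^2 = 130321 ≡ 44 (mod 503)
9^64 ≡ 44^2 = 1936 ≡ 427 (mod 503)
9^128 ≡ 427^2 = 182329 ≡ 243 (mod 503)
9^256 ≡ 243^2 = 59049 ≡ 198 (mod 503)
502 = 256 + 128 + 64 + 32 + 16 + 4 + 2 in binary powers of 2.
So 9^502 ≡ 198 · 243 · 427 · 44 · 361 · 22 · 81 ≡ 1 (mod 503).
Since the result is 1, base 9 gives no evidence that 503 is composite.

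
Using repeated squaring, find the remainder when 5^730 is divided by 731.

298

5^1 ≡ 5 (mod 731)
5^2 ≡ 5^2 = 25 ≡ 25 (mod 731)
5^4 ≡ 25^2 = 625 ≡ 625 (mod 731)
5^8 ≡ 625^2 = 390625 ≡ 271 (mod 731)
5^16 ≡ 271^2 = 73441 ≡ 341 (mod 731)
5^32 ≡ 341^2 = 116281 ≡ 52 (mod 731)
5^64 ≡ 52^2 = 2704 ≡ 511 (mod 731)
5^128 ≡ 511^2 = 261121 ≡ 154 (mod 731)
5^256 ≡ 154^2 = 23716 ≡ 324 (mod 731)
5^512 ≡ 324^2 = 104976 ≡ 443 (mod 731)
730 = 512 + 128 + 64 + 16 + 8 + 2 in binary powers of 2.
So 5^730 ≡ 443 · 154 · 511 · 341 · 271 · 25 ≡ 298 (mod 731).
Since 298 ≠ 1, base 5 is a Fermat witness: 731 is composite.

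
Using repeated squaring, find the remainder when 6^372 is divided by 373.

6^1 ≡ 6 (mod 373)
6^2 ≡ 6^2 = 36 ≡ 36 (mod 373)
6^4 ≡ 36^2 = 1296 ≡ 177 (mod 373)
6^8 ≡ 177^2 = 31329 ≡ 370 (mod 373)
6^16 ≡ 370^2 = 136900 ≡ 9 (mod 373)
6^32 ≡ 9^2 = 81 ≡ 81 (mod 373)
6^64 ≡ 81^2 = 6561 ≡ 220 (mod 373)
6^128 ≡ 220^2 = 48400 ≡ 283 (mod 373)
6^256 ≡ 283^2 = 80089 ≡ 267 (mod 373)
372 = 256 + 64 + 32 + 16 + 4 in binary powers of 2.
So 6^372 ≡ 267 · 220 · 81 · 9 · 177 ≡ 1 (mod 373).
Since the result is 1, base 6 gives no evidence that 373 is composite.

1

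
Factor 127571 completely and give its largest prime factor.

83

127571 = 29 · 4399
4399 = 53 · 83
83 is prime.
So 127571 = 29 · 53 · 83; the largest prime factor is 83.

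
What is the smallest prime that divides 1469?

13

1469 is odd.
Digit sum 20, not divisible by 3.
Ends in 9: not divisible by 5.
7: 1469 = 7·209 + 6
11: 1469 = 11·133 + 6
13: 1469 = 13·113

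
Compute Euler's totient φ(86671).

77952

Factor: 86671 = 13 · 59 · 113.
φ(86671) = (13−1) · (59−1) · (113−1) = 12 · 58 · 112 = 77952.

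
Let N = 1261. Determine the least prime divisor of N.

13

1261 is odd.
Digit sum 10, not divisible by 3.
Ends in 1: not divisible by 5.
7: 1261 = 7·180 + 1
11: 1261 = 11·114 + 7
13: 1261 = 13·97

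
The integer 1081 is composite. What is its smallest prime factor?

23

1081 is odd.
Digit sum 10, not divisible by 3.
Ends in 1: not divisible by 5.
7: 1081 = 7·154 + 3
11: 1081 = 11·98 + 3
13: 1081 = 13·83 + 2
17: 1081 = 17·63 + 10
19: 1081 = 19·56 + 17
23: 1081 = 23·47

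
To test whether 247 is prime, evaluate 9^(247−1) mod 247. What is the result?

9^1 ≡ 9 (mod 247)
9^2 ≡ 9^2 = 81 ≡ 81 (mod 247)
9^4 ≡ 81^2 = 6561 ≡ 139 (mod 247)
9^8 ≡ 139^2 = 19321 ≡ 55 (mod 247)
9^16 ≡ 55^2 = 3025 ≡ 61 (mod 247)
9^32 ≡ 61^2 = 3721 ≡ 16 (mod 247)
9^64 ≡ 16^2 = 256 ≡ 9 (mod 247)
9^128 ≡ 9^2 = 81 ≡ 81 (mod 247)
246 = 128 + 64 + 32 + 16 + 4 + 2 in binary powers of 2.
So 9^246 ≡ 81 · 9 · 16 · 61 · 139 · 81 ≡ 235 (mod 247).
Since 235 ≠ 1, base 9 is a Fermat witness: 247 is composite.

235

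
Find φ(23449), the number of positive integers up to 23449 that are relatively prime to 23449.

Factor: 23449 = 131 · 179.
φ(23449) = (131−1) · (179−1) = 130 · 178 = 23140.

23140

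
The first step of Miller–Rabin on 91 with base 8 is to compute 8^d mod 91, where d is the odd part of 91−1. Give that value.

91 − 1 = 90 = 2^1 · 45, so d = 45.
8^1 ≡ 8 (mod 91)
8^2 ≡ 8^2 = 64 ≡ 64 (mod 91)
8^4 ≡ 64^2 = 4096 ≡ 1 (mod 91)
8^8 ≡ 1^2 = 1 ≡ 1 (mod 91)
8^16 ≡ 1^2 = 1 ≡ 1 (mod 91)
8^32 ≡ 1^2 = 1 ≡ 1 (mod 91)
45 = 32 + 8 + 4 + 1 in binary powers of 2.
So 8^45 ≡ 1 · 1 · 1 · 8 ≡ 8 (mod 91).
Squaring chain: 8; never reaches −1, so base 8 is a Miller–Rabin witness that 91 is composite.

8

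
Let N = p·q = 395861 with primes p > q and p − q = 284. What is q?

503

Since p = q + 284, we have 395861 = q(q + 284), so q² + 284q − 395861 = 0.
Discriminant: 284² + 4·395861 = 80656 + 1583444 = 1664100; √1664100 = 1290.
q = (−284 + 1290)/2 = 503, and p = q + 284 = 787.
Check: 503 · 787 = 395861.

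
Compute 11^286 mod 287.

74

11^1 ≡ 11 (mod 287)
11^2 ≡ 11^2 = 121 ≡ 121 (mod 287)
11^4 ≡ 121^2 = 14641 ≡ 4 (mod 287)
11^8 ≡ 4^2 = 16 ≡ 16 (mod 287)
11^16 ≡ 16^2 = 256 ≡ 256 (mod 287)
11^32 ≡ 256^2 = 65536 ≡ 100 (mod 287)
11^64 ≡ 100^2 = 10000 ≡ 242 (mod 287)
11^128 ≡ 242^2 = 58564 ≡ 16 (mod 287)
11^256 ≡ 16^2 = 256 ≡ 256 (mod 287)
286 = 256 + 16 + 8 + 4 + 2 in binary powers of 2.
So 11^286 ≡ 256 · 256 · 16 · 4 · 121 ≡ 74 (mod 287).
Since 74 ≠ 1, base 11 is a Fermat witness: 287 is composite.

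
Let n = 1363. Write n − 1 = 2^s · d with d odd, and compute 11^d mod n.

872

1363 − 1 = 1362 = 2^1 · 681, so d = 681.
11^1 ≡ 11 (mod 1363)
11^2 ≡ 11^2 = 121 ≡ 121 (mod 1363)
11^4 ≡ 121^2 = 14641 ≡ 1011 (mod 1363)
11^8 ≡ 1011^2 = 1022121 ≡ 1234 (mod 1363)
11^16 ≡ 1234^2 = 1522756 ≡ 285 (mod 1363)
11^32 ≡ 285^2 = 81225 ≡ 808 (mod 1363)
11^64 ≡ 808^2 = 652864 ≡ 1350 (mod 1363)
11^128 ≡ 1350^2 = 1822500 ≡ 169 (mod 1363)
11^256 ≡ 169^2 = 28561 ≡ 1301 (mod 1363)
11^512 ≡ 1301^2 = 1692601 ≡ 1118 (mod 1363)
681 = 512 + 128 + 32 + 8 + 1 in binary powers of 2.
So 11^681 ≡ 1118 · 169 · 808 · 1234 · 11 ≡ 872 (mod 1363).
Squaring chain: 872; never reaches −1, so base 11 is a Miller–Rabin witness that 1363 is composite.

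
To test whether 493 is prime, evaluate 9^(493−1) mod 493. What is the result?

9^1 ≡ 9 (mod 493)
9^2 ≡ 9^2 = 81 ≡ 81 (mod 493)
9^4 ≡ 81^2 = 6561 ≡ 152 (mod 493)
9^8 ≡ 152^2 = 23104 ≡ 426 (mod 493)
9^16 ≡ 426^2 = 181476 ≡ 52 (mod 493)
9^32 ≡ 52^2 = 2704 ≡ 239 (mod 493)
9^64 ≡ 239^2 = 57121 ≡ 426 (mod 493)
9^128 ≡ 426^2 = 181476 ≡ 52 (mod 493)
9^256 ≡ 52^2 = 2704 ≡ 239 (mod 493)
492 = 256 + 128 + 64 + 32 + 8 + 4 in binary powers of 2.
So 9^492 ≡ 239 · 52 · 426 · 239 · 426 · 152 ≡ 458 (mod 493).
Since 458 ≠ 1, base 9 is a Fermat witness: 493 is composite.

458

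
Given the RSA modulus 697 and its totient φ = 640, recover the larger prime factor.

41

φ(n) = (p−1)(q−1) = n − (p+q) + 1, so p + q = 697 − 640 + 1 = 58.
p and q are the roots of t² − 58t + 697 = 0.
Discriminant: 58² − 4·697 = 3364 − 2788 = 576; √576 = 24.
q = (58 − 24)/2 = 17, p = (58 + 24)/2 = 41.
Check: 17 · 41 = 697.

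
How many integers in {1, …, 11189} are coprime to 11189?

Factor: 11189 = 67 · 167.
φ(11189) = (67−1) · (167−1) = 66 · 166 = 10956.

10956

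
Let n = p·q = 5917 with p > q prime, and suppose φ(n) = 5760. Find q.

61

φ(n) = (p−1)(q−1) = n − (p+q) + 1, so p + q = 5917 − 5760 + 1 = 158.
p and q are the roots of t² − 158t + 5917 = 0.
Discriminant: 158² − 4·5917 = 24964 − 23668 = 1296; √1296 = 36.
q = (158 − 36)/2 = 61, p = (158 + 36)/2 = 97.
Check: 61 · 97 = 5917.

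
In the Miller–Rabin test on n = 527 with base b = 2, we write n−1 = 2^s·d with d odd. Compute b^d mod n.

349

527 − 1 = 526 = 2^1 · 263, so d = 263.
2^1 ≡ 2 (mod 527)
2^2 ≡ 2^2 = 4 ≡ 4 (mod 527)
2^4 ≡ 4^2 = 16 ≡ 16 (mod 527)
2^8 ≡ 16^2 = 256 ≡ 256 (mod 527)
2^16 ≡ 256^2 = 65536 ≡ 188 (mod 527)
2^32 ≡ 188^2 = 35344 ≡ 35 (mod 527)
2^64 ≡ 35^2 = 1225 ≡ 171 (mod 527)
2^128 ≡ 171^2 = 29241 ≡ 256 (mod 527)
2^256 ≡ 256^2 = 65536 ≡ 188 (mod 527)
263 = 256 + 4 + 2 + 1 in binary powers of 2.
So 2^263 ≡ 188 · 16 · 4 · 2 ≡ 349 (mod 527).
Squaring chain: 349; never reaches −1, so base 2 is a Miller–Rabin witness that 527 is composite.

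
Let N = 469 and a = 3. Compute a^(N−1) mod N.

260

3^1 ≡ 3 (mod 469)
3^2 ≡ 3^2 = 9 ≡ 9 (mod 469)
3^4 ≡ 9^2 = 81 ≡ 81 (mod 469)
3^8 ≡ 81^2 = 6561 ≡ 464 (mod 469)
3^16 ≡ 464^2 = 215296 ≡ 25 (mod 469)
3^32 ≡ 25^2 = 625 ≡ 156 (mod 469)
3^64 ≡ 156^2 = 24336 ≡ 417 (mod 469)
3^128 ≡ 417^2 = 173889 ≡ 359 (mod 469)
3^256 ≡ 359^2 = 128881 ≡ 375 (mod 469)
468 = 256 + 128 + 64 + 16 + 4 in binary powers of 2.
So 3^468 ≡ 375 · 359 · 417 · 25 · 81 ≡ 260 (mod 469).
Since 260 ≠ 1, base 3 is a Fermat witness: 469 is composite.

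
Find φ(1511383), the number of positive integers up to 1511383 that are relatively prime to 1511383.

1459200

Factor: 1511383 = 41 · 191 · 193.
φ(1511383) = (41−1) · (191−1) · (193−1) = 40 · 190 · 192 = 1459200.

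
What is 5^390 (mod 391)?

5^1 ≡ 5 (mod 391)
5^2 ≡ 5^2 = 25 ≡ 25 (mod 391)
5^4 ≡ 25^2 = 625 ≡ 234 (mod 391)
5^8 ≡ 234^2 = 54756 ≡ 16 (mod 391)
5^16 ≡ 16^2 = 256 ≡ 256 (mod 391)
5^32 ≡ 256^2 = 65536 ≡ 239 (mod 391)
5^64 ≡ 239^2 = 57121 ≡ 35 (mod 391)
5^128 ≡ 35^2 = 1225 ≡ 52 (mod 391)
5^256 ≡ 52^2 = 2704 ≡ 358 (mod 391)
390 = 256 + 128 + 4 + 2 in binary powers of 2.
So 5^390 ≡ 358 · 52 · 234 · 25 ≡ 325 (mod 391).
Since 325 ≠ 1, base 5 is a Fermat witness: 391 is composite.

325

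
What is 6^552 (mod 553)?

204

6^1 ≡ 6 (mod 553)
6^2 ≡ 6^2 = 36 ≡ 36 (mod 553)
6^4 ≡ 36^2 = 1296 ≡ 190 (mod 553)
6^8 ≡ 190^2 = 36100 ≡ 155 (mod 553)
6^16 ≡ 155^2 = 24025 ≡ 246 (mod 553)
6^32 ≡ 246^2 = 60516 ≡ 239 (mod 553)
6^64 ≡ 239^2 = 57121 ≡ 162 (mod 553)
6^128 ≡ 162^2 = 26244 ≡ 253 (mod 553)
6^256 ≡ 253^2 = 64009 ≡ 414 (mod 553)
6^512 ≡ 414^2 = 171396 ≡ 519 (mod 553)
552 = 512 + 32 + 8 in binary powers of 2.
So 6^552 ≡ 519 · 239 · 155 ≡ 204 (mod 553).
Since 204 ≠ 1, base 6 is a Fermat witness: 553 is composite.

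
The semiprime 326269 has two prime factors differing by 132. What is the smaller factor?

509

Since p = q + 132, we have 326269 = q(q + 132), so q² + 132q − 326269 = 0.
Discriminant: 132² + 4·326269 = 17424 + 1305076 = 1322500; √1322500 = 1150.
q = (−132 + 1150)/2 = 509, and p = q + 132 = 641.
Check: 509 · 641 = 326269.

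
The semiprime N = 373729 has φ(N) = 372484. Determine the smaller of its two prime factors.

φ(n) = (p−1)(q−1) = n − (p+q) + 1, so p + q = 373729 − 372484 + 1 = 1246.
p and q are the roots of t² − 1246t + 373729 = 0.
Discriminant: 1246² − 4·373729 = 1552516 − 1494916 = 57600; √57600 = 240.
q = (1246 − 240)/2 = 503, p = (1246 + 240)/2 = 743.
Check: 503 · 743 = 373729.

503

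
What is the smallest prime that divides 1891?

1891 is odd.
Digit sum 19, not divisible by 3.
Ends in 1: not divisible by 5.
7: 1891 = 7·270 + 1
11: 1891 = 11·171 + 10
13: 1891 = 13·145 + 6
17: 1891 = 17·111 + 4
19: 1891 = 19·99 + 10
23: 1891 = 23·82 + 5
29: 1891 = 29·65 + 6
31: 1891 = 31·61

31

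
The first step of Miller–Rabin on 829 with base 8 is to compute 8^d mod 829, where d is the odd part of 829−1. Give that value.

829 − 1 = 828 = 2^2 · 207, so d = 207.
8^1 ≡ 8 (mod 829)
8^2 ≡ 8^2 = 64 ≡ 64 (mod 829)
8^4 ≡ 64^2 = 4096 ≡ 780 (mod 829)
8^8 ≡ 780^2 = 608400 ≡ 743 (mod 829)
8^16 ≡ 743^2 = 552049 ≡ 764 (mod 829)
8^32 ≡ 764^2 = 583696 ≡ 80 (mod 829)
8^64 ≡ 80^2 = 6400 ≡ 597 (mod 829)
8^128 ≡ 597^2 = 356409 ≡ 768 (mod 829)
207 = 128 + 64 + 8 + 4 + 2 + 1 in binary powers of 2.
So 8^207 ≡ 768 · 597 · 743 · 780 · 64 · 8 ≡ 246 (mod 829).
Squaring chain: 246 → 828; reaches −1, so base 8 does not prove 829 composite.

246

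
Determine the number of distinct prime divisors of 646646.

646646 = 2 · 323323
323323 = 7 · 46189
46189 = 11 · 4199
4199 = 13 · 323
323 = 17 · 19
646646 = 2 · 7 · 11 · 13 · 17 · 19, which has 6 distinct prime factors.

6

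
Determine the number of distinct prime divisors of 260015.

5

260015 = 5 · 52003
52003 = 7 · 7429
7429 = 17 · 437
437 = 19 · 23
260015 = 5 · 7 · 17 · 19 · 23, which has 5 distinct prime factors.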